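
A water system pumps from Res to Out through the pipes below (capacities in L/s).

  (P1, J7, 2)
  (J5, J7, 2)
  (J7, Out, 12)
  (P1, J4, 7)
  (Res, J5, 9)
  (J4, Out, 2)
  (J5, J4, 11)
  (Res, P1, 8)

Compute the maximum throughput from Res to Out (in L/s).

Augment Res→J5→J4→Out: bottleneck 2, flow now 2.
Augment Res→J5→J7→Out: bottleneck 2, flow now 4.
Augment Res→P1→J7→Out: bottleneck 2, flow now 6.
No augmenting path remains; maximum flow = 6.
In the residual graph, reachable from Res: {Res, J5, P1, J4}.
Min-cut edges: J5→J7 (2), P1→J7 (2), J4→Out (2); capacity 2 + 2 + 2 = 6.
This cut is saturated, so no flow can exceed 6.

6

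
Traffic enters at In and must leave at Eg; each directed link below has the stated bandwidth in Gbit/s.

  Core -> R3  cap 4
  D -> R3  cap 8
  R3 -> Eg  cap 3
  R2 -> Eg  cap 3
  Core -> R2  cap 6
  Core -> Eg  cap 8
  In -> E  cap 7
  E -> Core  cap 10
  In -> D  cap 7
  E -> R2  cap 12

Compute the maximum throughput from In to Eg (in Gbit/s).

Augment In→D→R3→Eg: bottleneck 3, flow now 3.
Augment In→E→R2→Eg: bottleneck 3, flow now 6.
Augment In→E→Core→Eg: bottleneck 4, flow now 10.
No augmenting path remains; maximum flow = 10.
In the residual graph, reachable from In: {In, D, R3}.
Min-cut edges: In→E (7), R3→Eg (3); capacity 7 + 3 = 10.
This cut is saturated, so no flow can exceed 10.

10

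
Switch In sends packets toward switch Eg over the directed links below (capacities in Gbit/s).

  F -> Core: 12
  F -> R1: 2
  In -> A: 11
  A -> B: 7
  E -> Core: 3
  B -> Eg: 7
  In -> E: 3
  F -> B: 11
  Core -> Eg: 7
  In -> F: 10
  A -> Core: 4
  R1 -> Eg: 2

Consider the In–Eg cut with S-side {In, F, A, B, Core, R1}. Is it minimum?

No — its capacity is 19, but the minimum cut has capacity 16.

Given cut capacity: 3 + 7 + 7 + 2 = 19.
Augment In→F→B→Eg: bottleneck 7, flow now 7.
Augment In→F→Core→Eg: bottleneck 3, flow now 10.
Augment In→E→Core→Eg: bottleneck 3, flow now 13.
Augment In→A→Core→Eg: bottleneck 1, flow now 14.
Augment In→A→B→F→R1→Eg: bottleneck 2, flow now 16. (uses reverse residual edge)
No augmenting path remains; maximum flow = 16.
In the residual graph, reachable from In: {In, F, E, A, B, Core}.
Min-cut edges: F→R1 (2), B→Eg (7), Core→Eg (7); capacity 2 + 7 + 7 = 16.
Cut capacity 19 exceeds the max flow 16, so it is not minimum.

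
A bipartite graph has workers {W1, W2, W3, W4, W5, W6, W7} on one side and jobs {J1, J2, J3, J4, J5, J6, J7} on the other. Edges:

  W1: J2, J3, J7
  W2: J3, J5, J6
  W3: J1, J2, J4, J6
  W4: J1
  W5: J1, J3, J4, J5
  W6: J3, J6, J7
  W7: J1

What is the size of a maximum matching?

6

Unit-capacity flow: source→left, listed edges, right→sink; max matching = max flow.
Augmenting path W1→J2 (+1); matched 1.
Augmenting path W2→J3 (+1); matched 2.
Augmenting path W3→J1 (+1); matched 3.
Augmenting path W5→J4 (+1); matched 4.
Augmenting path W6→J6 (+1); matched 5.
Augmenting path W4→J1→W3→J2→W1→J7 (+1); matched 6.
No augmenting path remains; maximum matching = 6.
König certificate: {W1, W2, W3, W5, W6, J1} is a vertex cover of size 6 (every listed pair touches it), so no matching can be larger.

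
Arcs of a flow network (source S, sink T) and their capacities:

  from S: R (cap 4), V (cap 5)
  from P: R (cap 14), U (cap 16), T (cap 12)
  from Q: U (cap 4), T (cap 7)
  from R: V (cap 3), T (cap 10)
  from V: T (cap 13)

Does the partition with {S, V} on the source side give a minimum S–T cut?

No — its capacity is 17, but the minimum cut has capacity 9.

Given cut capacity: 4 + 13 = 17.
Augment S→R→T: bottleneck 4, flow now 4.
Augment S→V→T: bottleneck 5, flow now 9.
No augmenting path remains; maximum flow = 9.
In the residual graph, reachable from S: {S}.
Min-cut edges: S→R (4), S→V (5); capacity 4 + 5 = 9.
Cut capacity 17 exceeds the max flow 9, so it is not minimum.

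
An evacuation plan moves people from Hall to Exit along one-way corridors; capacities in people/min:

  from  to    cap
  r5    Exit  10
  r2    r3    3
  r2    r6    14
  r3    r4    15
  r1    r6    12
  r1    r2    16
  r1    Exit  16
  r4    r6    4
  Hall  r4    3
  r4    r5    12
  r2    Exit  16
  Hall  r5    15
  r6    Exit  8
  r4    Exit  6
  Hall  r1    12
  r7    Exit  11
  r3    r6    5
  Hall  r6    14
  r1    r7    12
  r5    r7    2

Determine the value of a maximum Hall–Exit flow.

Augment Hall→r1→Exit: bottleneck 12, flow now 12.
Augment Hall→r4→Exit: bottleneck 3, flow now 15.
Augment Hall→r5→Exit: bottleneck 10, flow now 25.
Augment Hall→r6→Exit: bottleneck 8, flow now 33.
Augment Hall→r5→r7→Exit: bottleneck 2, flow now 35.
No augmenting path remains; maximum flow = 35.
In the residual graph, reachable from Hall: {Hall, r5, r6}.
Min-cut edges: Hall→r1 (12), Hall→r4 (3), r5→r7 (2), r5→Exit (10), r6→Exit (8); capacity 12 + 3 + 2 + 10 + 8 = 35.
This cut is saturated, so no flow can exceed 35.

35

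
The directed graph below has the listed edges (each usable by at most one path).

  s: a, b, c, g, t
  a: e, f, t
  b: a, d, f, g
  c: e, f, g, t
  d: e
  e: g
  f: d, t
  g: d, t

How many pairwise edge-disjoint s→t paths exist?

Assign every edge capacity 1; by Menger, the answer equals the max flow.
Path s→t (+1); total 1.
Path s→a→t (+1); total 2.
Path s→c→t (+1); total 3.
Path s→g→t (+1); total 4.
Path s→b→f→t (+1); total 5.
No residual s→t path; max flow = 5.
Certifying cut of size 5: {s→a, s→b, s→c, s→g, s→t}.

5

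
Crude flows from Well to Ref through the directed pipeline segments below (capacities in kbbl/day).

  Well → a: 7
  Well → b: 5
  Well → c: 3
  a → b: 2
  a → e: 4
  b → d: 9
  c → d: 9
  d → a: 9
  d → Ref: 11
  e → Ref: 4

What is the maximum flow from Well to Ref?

14

Augment Well→a→e→Ref: bottleneck 4, flow now 4.
Augment Well→b→d→Ref: bottleneck 5, flow now 9.
Augment Well→c→d→Ref: bottleneck 3, flow now 12.
Augment Well→a→b→d→Ref: bottleneck 2, flow now 14.
No augmenting path remains; maximum flow = 14.
In the residual graph, reachable from Well: {Well, a}.
Min-cut edges: Well→b (5), Well→c (3), a→b (2), a→e (4); capacity 5 + 3 + 2 + 4 = 14.
This cut is saturated, so no flow can exceed 14.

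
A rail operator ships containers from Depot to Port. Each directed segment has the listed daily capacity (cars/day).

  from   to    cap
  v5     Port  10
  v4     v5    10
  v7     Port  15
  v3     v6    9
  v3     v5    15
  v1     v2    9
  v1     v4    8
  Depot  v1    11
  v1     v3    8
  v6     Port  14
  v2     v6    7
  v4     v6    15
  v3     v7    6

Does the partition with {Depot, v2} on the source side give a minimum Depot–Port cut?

Given cut capacity: 11 + 7 = 18.
Augment Depot→v1→v2→v6→Port: bottleneck 7, flow now 7.
Augment Depot→v1→v3→v5→Port: bottleneck 4, flow now 11.
No augmenting path remains; maximum flow = 11.
In the residual graph, reachable from Depot: {Depot}.
Min-cut edges: Depot→v1 (11); capacity 11 = 11.
Cut capacity 18 exceeds the max flow 11, so it is not minimum.

No — its capacity is 18, but the minimum cut has capacity 11.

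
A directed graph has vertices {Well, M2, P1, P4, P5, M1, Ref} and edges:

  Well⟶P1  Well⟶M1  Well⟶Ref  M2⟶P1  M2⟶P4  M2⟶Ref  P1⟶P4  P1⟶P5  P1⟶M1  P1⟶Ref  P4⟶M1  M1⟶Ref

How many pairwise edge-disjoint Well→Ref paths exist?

Assign every edge capacity 1; by Menger, the answer equals the max flow.
Path Well→Ref (+1); total 1.
Path Well→P1→Ref (+1); total 2.
Path Well→M1→Ref (+1); total 3.
No residual Well→Ref path; max flow = 3.
Certifying cut of size 3: {Well→M1, Well→P1, Well→Ref}.

3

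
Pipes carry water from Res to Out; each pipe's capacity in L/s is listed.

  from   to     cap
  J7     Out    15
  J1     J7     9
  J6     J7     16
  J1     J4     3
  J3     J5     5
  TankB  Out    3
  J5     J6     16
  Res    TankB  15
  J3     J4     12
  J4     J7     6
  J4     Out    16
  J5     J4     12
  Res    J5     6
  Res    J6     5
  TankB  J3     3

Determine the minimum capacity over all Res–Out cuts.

17

Augment Res→TankB→Out: bottleneck 3, flow now 3.
Augment Res→J5→J4→Out: bottleneck 6, flow now 9.
Augment Res→J6→J7→Out: bottleneck 5, flow now 14.
Augment Res→TankB→J3→J4→Out: bottleneck 3, flow now 17.
No augmenting path remains; maximum flow = 17.
By max-flow min-cut, the minimum cut capacity equals the max flow.
In the residual graph, reachable from Res: {Res, TankB}.
Min-cut edges: Res→J5 (6), Res→J6 (5), TankB→J3 (3), TankB→Out (3); capacity 6 + 5 + 3 + 3 = 17.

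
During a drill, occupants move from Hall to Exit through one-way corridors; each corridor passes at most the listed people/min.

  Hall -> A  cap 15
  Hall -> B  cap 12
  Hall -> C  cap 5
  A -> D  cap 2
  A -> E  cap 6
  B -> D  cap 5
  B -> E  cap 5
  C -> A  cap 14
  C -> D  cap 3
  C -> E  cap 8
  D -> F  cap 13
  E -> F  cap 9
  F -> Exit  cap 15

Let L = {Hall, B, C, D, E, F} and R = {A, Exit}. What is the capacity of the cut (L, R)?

Edges leaving {Hall, B, C, D, E, F}: Hall→A (15), C→A (14), F→Exit (15).
Cut capacity = 15 + 14 + 15 = 44.

44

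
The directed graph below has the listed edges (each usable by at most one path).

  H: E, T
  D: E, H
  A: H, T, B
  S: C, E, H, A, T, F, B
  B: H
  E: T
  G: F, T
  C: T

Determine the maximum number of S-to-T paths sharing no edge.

Assign every edge capacity 1; by Menger, the answer equals the max flow.
Path S→T (+1); total 1.
Path S→A→T (+1); total 2.
Path S→C→T (+1); total 3.
Path S→E→T (+1); total 4.
Path S→H→T (+1); total 5.
No residual S→T path; max flow = 5.
Certifying cut of size 5: {E→T, H→T, S→A, S→C, S→T}.

5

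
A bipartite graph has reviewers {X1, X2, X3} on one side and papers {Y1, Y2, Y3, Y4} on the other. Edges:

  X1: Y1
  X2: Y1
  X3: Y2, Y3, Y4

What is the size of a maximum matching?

2

Unit-capacity flow: source→left, listed edges, right→sink; max matching = max flow.
Augmenting path X1→Y1 (+1); matched 1.
Augmenting path X3→Y2 (+1); matched 2.
No augmenting path remains; maximum matching = 2.
König certificate: {X3, Y1} is a vertex cover of size 2 (every listed pair touches it), so no matching can be larger.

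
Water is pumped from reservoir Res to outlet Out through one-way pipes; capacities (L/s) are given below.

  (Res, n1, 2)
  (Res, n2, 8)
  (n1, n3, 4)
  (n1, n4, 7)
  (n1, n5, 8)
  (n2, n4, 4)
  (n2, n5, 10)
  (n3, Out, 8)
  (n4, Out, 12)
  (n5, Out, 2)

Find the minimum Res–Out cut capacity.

Augment Res→n1→n3→Out: bottleneck 2, flow now 2.
Augment Res→n2→n4→Out: bottleneck 4, flow now 6.
Augment Res→n2→n5→Out: bottleneck 2, flow now 8.
No augmenting path remains; maximum flow = 8.
By max-flow min-cut, the minimum cut capacity equals the max flow.
In the residual graph, reachable from Res: {Res, n2, n5}.
Min-cut edges: Res→n1 (2), n2→n4 (4), n5→Out (2); capacity 2 + 4 + 2 = 8.

8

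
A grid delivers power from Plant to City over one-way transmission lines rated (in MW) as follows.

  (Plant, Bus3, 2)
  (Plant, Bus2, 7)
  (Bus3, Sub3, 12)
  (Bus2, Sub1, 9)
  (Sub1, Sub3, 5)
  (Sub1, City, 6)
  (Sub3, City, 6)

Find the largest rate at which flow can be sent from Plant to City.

9

Augment Plant→Bus3→Sub3→City: bottleneck 2, flow now 2.
Augment Plant→Bus2→Sub1→City: bottleneck 6, flow now 8.
Augment Plant→Bus2→Sub1→Sub3→City: bottleneck 1, flow now 9.
No augmenting path remains; maximum flow = 9.
In the residual graph, reachable from Plant: {Plant}.
Min-cut edges: Plant→Bus3 (2), Plant→Bus2 (7); capacity 2 + 7 = 9.
This cut is saturated, so no flow can exceed 9.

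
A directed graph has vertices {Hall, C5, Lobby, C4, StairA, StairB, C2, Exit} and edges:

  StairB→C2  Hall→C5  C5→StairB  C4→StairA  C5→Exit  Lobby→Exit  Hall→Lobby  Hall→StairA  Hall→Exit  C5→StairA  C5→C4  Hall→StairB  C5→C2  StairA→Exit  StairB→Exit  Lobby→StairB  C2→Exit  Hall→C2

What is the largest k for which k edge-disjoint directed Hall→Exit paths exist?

6

Assign every edge capacity 1; by Menger, the answer equals the max flow.
Path Hall→Exit (+1); total 1.
Path Hall→C5→Exit (+1); total 2.
Path Hall→Lobby→Exit (+1); total 3.
Path Hall→StairA→Exit (+1); total 4.
Path Hall→StairB→Exit (+1); total 5.
Path Hall→C2→Exit (+1); total 6.
No residual Hall→Exit path; max flow = 6.
Certifying cut of size 6: {Hall→C2, Hall→C5, Hall→Exit, Hall→Lobby, Hall→StairA, Hall→StairB}.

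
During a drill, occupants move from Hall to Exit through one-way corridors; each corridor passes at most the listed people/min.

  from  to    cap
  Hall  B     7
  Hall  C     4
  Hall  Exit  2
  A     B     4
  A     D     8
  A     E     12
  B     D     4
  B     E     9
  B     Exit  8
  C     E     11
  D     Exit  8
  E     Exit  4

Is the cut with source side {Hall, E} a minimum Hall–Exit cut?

Given cut capacity: 7 + 4 + 2 + 4 = 17.
Augment Hall→Exit: bottleneck 2, flow now 2.
Augment Hall→B→Exit: bottleneck 7, flow now 9.
Augment Hall→C→E→Exit: bottleneck 4, flow now 13.
No augmenting path remains; maximum flow = 13.
In the residual graph, reachable from Hall: {Hall}.
Min-cut edges: Hall→B (7), Hall→C (4), Hall→Exit (2); capacity 7 + 4 + 2 = 13.
Cut capacity 17 exceeds the max flow 13, so it is not minimum.

No — its capacity is 17, but the minimum cut has capacity 13.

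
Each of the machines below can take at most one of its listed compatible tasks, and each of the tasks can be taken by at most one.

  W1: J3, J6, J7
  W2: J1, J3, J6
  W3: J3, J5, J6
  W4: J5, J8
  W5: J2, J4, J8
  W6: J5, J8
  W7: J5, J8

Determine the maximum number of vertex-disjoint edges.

6

Unit-capacity flow: source→left, listed edges, right→sink; max matching = max flow.
Augmenting path W1→J3 (+1); matched 1.
Augmenting path W2→J1 (+1); matched 2.
Augmenting path W3→J5 (+1); matched 3.
Augmenting path W4→J8 (+1); matched 4.
Augmenting path W5→J2 (+1); matched 5.
Augmenting path W6→J5→W3→J6 (+1); matched 6.
No augmenting path remains; maximum matching = 6.
König certificate: {W1, W2, W3, W5, J5, J8} is a vertex cover of size 6 (every listed pair touches it), so no matching can be larger.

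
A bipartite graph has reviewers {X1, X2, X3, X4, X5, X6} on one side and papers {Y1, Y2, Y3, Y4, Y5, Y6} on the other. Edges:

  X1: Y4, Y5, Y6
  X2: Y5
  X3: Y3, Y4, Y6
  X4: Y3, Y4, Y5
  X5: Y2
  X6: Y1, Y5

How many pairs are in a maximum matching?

6

Unit-capacity flow: source→left, listed edges, right→sink; max matching = max flow.
Augmenting path X1→Y4 (+1); matched 1.
Augmenting path X2→Y5 (+1); matched 2.
Augmenting path X3→Y3 (+1); matched 3.
Augmenting path X5→Y2 (+1); matched 4.
Augmenting path X6→Y1 (+1); matched 5.
Augmenting path X4→Y3→X3→Y6 (+1); matched 6.
No augmenting path remains; maximum matching = 6.
König certificate: {X1, X2, X3, X4, X5, X6} is a vertex cover of size 6 (every listed pair touches it), so no matching can be larger.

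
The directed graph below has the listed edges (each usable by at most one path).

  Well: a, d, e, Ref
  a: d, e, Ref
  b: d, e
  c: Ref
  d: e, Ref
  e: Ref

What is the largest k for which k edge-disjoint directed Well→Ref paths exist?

Assign every edge capacity 1; by Menger, the answer equals the max flow.
Path Well→Ref (+1); total 1.
Path Well→a→Ref (+1); total 2.
Path Well→d→Ref (+1); total 3.
Path Well→e→Ref (+1); total 4.
No residual Well→Ref path; max flow = 4.
Certifying cut of size 4: {Well→Ref, Well→a, Well→d, Well→e}.

4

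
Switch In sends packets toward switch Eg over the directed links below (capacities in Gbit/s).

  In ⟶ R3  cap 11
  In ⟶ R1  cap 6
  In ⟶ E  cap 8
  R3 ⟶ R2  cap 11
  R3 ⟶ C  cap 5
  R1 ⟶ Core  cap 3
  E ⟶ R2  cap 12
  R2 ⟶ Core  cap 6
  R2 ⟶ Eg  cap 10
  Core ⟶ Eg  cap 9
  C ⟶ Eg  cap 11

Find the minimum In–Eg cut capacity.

Augment In→R3→R2→Eg: bottleneck 10, flow now 10.
Augment In→R3→C→Eg: bottleneck 1, flow now 11.
Augment In→R1→Core→Eg: bottleneck 3, flow now 14.
Augment In→E→R2→Core→Eg: bottleneck 6, flow now 20.
Augment In→E→R2→R3→C→Eg: bottleneck 2, flow now 22. (uses reverse residual edge)
No augmenting path remains; maximum flow = 22.
By max-flow min-cut, the minimum cut capacity equals the max flow.
In the residual graph, reachable from In: {In, R1}.
Min-cut edges: In→R3 (11), In→E (8), R1→Core (3); capacity 11 + 8 + 3 = 22.

22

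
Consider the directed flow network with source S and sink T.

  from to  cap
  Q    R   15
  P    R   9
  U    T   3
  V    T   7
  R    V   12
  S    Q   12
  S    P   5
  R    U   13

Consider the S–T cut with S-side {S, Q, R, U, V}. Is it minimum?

Given cut capacity: 5 + 3 + 7 = 15.
Augment S→P→R→U→T: bottleneck 3, flow now 3.
Augment S→P→R→V→T: bottleneck 2, flow now 5.
Augment S→Q→R→V→T: bottleneck 5, flow now 10.
No augmenting path remains; maximum flow = 10.
In the residual graph, reachable from S: {S, P, Q, R, U, V}.
Min-cut edges: U→T (3), V→T (7); capacity 3 + 7 = 10.
Cut capacity 15 exceeds the max flow 10, so it is not minimum.

No — its capacity is 15, but the minimum cut has capacity 10.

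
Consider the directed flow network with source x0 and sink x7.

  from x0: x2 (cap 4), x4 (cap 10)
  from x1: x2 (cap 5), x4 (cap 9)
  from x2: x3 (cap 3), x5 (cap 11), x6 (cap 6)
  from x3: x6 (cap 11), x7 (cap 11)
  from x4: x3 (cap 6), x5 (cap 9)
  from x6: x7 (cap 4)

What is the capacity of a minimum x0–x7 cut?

Augment x0→x2→x3→x7: bottleneck 3, flow now 3.
Augment x0→x2→x6→x7: bottleneck 1, flow now 4.
Augment x0→x4→x3→x7: bottleneck 6, flow now 10.
No augmenting path remains; maximum flow = 10.
By max-flow min-cut, the minimum cut capacity equals the max flow.
In the residual graph, reachable from x0: {x0, x4, x5}.
Min-cut edges: x0→x2 (4), x4→x3 (6); capacity 4 + 6 = 10.

10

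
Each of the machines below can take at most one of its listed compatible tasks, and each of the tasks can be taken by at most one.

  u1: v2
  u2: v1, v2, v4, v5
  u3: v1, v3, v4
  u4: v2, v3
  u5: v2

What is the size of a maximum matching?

Unit-capacity flow: source→left, listed edges, right→sink; max matching = max flow.
Augmenting path u1→v2 (+1); matched 1.
Augmenting path u2→v1 (+1); matched 2.
Augmenting path u3→v3 (+1); matched 3.
Augmenting path u4→v3→u3→v4 (+1); matched 4.
No augmenting path remains; maximum matching = 4.
König certificate: {u2, u3, u4, v2} is a vertex cover of size 4 (every listed pair touches it), so no matching can be larger.

4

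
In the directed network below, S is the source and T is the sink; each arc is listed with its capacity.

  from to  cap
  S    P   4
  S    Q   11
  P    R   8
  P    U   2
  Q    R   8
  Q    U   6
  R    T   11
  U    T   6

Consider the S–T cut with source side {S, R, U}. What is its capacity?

Edges leaving {S, R, U}: S→P (4), S→Q (11), R→T (11), U→T (6).
Cut capacity = 4 + 11 + 11 + 6 = 32.

32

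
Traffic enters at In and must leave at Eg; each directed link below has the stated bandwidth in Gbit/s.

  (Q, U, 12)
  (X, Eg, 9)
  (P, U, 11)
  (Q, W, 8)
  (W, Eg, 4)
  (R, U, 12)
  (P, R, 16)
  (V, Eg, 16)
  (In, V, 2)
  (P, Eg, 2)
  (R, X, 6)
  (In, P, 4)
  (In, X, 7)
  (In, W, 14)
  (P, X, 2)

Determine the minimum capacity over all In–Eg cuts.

Augment In→P→Eg: bottleneck 2, flow now 2.
Augment In→V→Eg: bottleneck 2, flow now 4.
Augment In→W→Eg: bottleneck 4, flow now 8.
Augment In→X→Eg: bottleneck 7, flow now 15.
Augment In→P→X→Eg: bottleneck 2, flow now 17.
No augmenting path remains; maximum flow = 17.
By max-flow min-cut, the minimum cut capacity equals the max flow.
In the residual graph, reachable from In: {In, W}.
Min-cut edges: In→P (4), In→V (2), In→X (7), W→Eg (4); capacity 4 + 2 + 7 + 4 = 17.

17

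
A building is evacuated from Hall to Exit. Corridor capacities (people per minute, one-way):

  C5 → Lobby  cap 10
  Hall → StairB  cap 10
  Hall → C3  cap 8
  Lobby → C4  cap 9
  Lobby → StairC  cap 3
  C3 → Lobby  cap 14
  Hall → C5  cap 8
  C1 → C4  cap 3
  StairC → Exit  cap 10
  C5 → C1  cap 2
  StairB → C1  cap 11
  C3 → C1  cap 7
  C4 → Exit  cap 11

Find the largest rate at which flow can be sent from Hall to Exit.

14

Augment Hall→C5→Lobby→StairC→Exit: bottleneck 3, flow now 3.
Augment Hall→C5→Lobby→C4→Exit: bottleneck 5, flow now 8.
Augment Hall→StairB→C1→C4→Exit: bottleneck 3, flow now 11.
Augment Hall→C3→Lobby→C4→Exit: bottleneck 3, flow now 14.
No augmenting path remains; maximum flow = 14.
In the residual graph, reachable from Hall: {Hall, C5, StairB, C3, Lobby, C1, C4}.
Min-cut edges: Lobby→StairC (3), C4→Exit (11); capacity 3 + 11 = 14.
This cut is saturated, so no flow can exceed 14.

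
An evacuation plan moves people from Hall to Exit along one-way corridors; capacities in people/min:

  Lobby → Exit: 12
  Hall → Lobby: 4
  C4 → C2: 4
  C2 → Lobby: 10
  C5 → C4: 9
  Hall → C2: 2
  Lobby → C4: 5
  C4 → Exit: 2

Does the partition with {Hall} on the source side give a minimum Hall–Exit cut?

Yes — it is a minimum cut (capacity 6).

Given cut capacity: 2 + 4 = 6.
Augment Hall→Lobby→Exit: bottleneck 4, flow now 4.
Augment Hall→C2→Lobby→Exit: bottleneck 2, flow now 6.
No augmenting path remains; maximum flow = 6.
Cut capacity 6 equals the max flow, so it is a minimum cut.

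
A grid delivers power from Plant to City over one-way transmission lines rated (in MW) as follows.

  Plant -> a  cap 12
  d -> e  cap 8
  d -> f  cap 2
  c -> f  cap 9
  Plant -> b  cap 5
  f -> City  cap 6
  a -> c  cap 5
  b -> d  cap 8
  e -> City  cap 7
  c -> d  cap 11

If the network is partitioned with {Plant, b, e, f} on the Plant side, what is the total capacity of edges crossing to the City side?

33

Edges leaving {Plant, b, e, f}: Plant→a (12), b→d (8), e→City (7), f→City (6).
Cut capacity = 12 + 8 + 7 + 6 = 33.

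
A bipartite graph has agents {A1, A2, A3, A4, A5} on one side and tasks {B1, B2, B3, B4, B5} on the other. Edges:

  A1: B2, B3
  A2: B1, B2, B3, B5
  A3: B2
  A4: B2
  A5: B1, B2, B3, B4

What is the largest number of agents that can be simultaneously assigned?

Unit-capacity flow: source→left, listed edges, right→sink; max matching = max flow.
Augmenting path A1→B2 (+1); matched 1.
Augmenting path A2→B1 (+1); matched 2.
Augmenting path A5→B3 (+1); matched 3.
Augmenting path A3→B2→A1→B3→A5→B4 (+1); matched 4.
No augmenting path remains; maximum matching = 4.
König certificate: {A1, A2, A5, B2} is a vertex cover of size 4 (every listed pair touches it), so no matching can be larger.

4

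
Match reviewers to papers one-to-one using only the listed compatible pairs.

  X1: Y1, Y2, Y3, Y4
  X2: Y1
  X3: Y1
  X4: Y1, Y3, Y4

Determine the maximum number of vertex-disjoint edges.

Unit-capacity flow: source→left, listed edges, right→sink; max matching = max flow.
Augmenting path X1→Y1 (+1); matched 1.
Augmenting path X4→Y3 (+1); matched 2.
Augmenting path X2→Y1→X1→Y2 (+1); matched 3.
No augmenting path remains; maximum matching = 3.
König certificate: {X1, X4, Y1} is a vertex cover of size 3 (every listed pair touches it), so no matching can be larger.

3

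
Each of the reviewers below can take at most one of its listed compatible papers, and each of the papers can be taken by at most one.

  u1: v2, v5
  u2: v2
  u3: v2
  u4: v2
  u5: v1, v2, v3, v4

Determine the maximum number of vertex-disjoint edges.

3

Unit-capacity flow: source→left, listed edges, right→sink; max matching = max flow.
Augmenting path u1→v2 (+1); matched 1.
Augmenting path u5→v1 (+1); matched 2.
Augmenting path u2→v2→u1→v5 (+1); matched 3.
No augmenting path remains; maximum matching = 3.
König certificate: {u1, u5, v2} is a vertex cover of size 3 (every listed pair touches it), so no matching can be larger.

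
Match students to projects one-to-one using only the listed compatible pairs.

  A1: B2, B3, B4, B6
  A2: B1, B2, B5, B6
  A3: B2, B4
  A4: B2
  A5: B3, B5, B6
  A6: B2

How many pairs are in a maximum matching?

5

Unit-capacity flow: source→left, listed edges, right→sink; max matching = max flow.
Augmenting path A1→B2 (+1); matched 1.
Augmenting path A2→B1 (+1); matched 2.
Augmenting path A3→B4 (+1); matched 3.
Augmenting path A5→B3 (+1); matched 4.
Augmenting path A4→B2→A1→B6 (+1); matched 5.
No augmenting path remains; maximum matching = 5.
König certificate: {A1, A2, A3, A5, B2} is a vertex cover of size 5 (every listed pair touches it), so no matching can be larger.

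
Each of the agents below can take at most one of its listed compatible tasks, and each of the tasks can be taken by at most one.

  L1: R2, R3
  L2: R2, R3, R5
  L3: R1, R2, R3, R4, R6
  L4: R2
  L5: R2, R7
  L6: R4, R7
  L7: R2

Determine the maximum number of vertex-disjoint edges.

Unit-capacity flow: source→left, listed edges, right→sink; max matching = max flow.
Augmenting path L1→R2 (+1); matched 1.
Augmenting path L2→R3 (+1); matched 2.
Augmenting path L3→R1 (+1); matched 3.
Augmenting path L5→R7 (+1); matched 4.
Augmenting path L6→R4 (+1); matched 5.
Augmenting path L4→R2→L1→R3→L2→R5 (+1); matched 6.
No augmenting path remains; maximum matching = 6.
König certificate: {L1, L2, L3, L5, L6, R2} is a vertex cover of size 6 (every listed pair touches it), so no matching can be larger.

6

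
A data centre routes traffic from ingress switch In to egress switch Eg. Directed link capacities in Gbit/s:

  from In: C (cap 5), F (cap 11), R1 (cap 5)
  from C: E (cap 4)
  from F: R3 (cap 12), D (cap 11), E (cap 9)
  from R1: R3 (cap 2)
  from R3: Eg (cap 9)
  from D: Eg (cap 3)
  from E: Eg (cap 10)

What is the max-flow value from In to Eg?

Augment In→C→E→Eg: bottleneck 4, flow now 4.
Augment In→F→R3→Eg: bottleneck 9, flow now 13.
Augment In→F→D→Eg: bottleneck 2, flow now 15.
Augment In→R1→R3→F→D→Eg: bottleneck 1, flow now 16. (uses reverse residual edge)
Augment In→R1→R3→F→E→Eg: bottleneck 1, flow now 17. (uses reverse residual edge)
No augmenting path remains; maximum flow = 17.
In the residual graph, reachable from In: {In, C, R1}.
Min-cut edges: In→F (11), C→E (4), R1→R3 (2); capacity 11 + 4 + 2 = 17.
This cut is saturated, so no flow can exceed 17.

17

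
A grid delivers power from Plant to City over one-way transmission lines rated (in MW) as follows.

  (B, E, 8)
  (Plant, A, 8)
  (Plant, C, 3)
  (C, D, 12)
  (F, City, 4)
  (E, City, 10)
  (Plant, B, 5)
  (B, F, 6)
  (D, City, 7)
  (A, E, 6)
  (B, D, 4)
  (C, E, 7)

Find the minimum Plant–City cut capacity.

14

Augment Plant→A→E→City: bottleneck 6, flow now 6.
Augment Plant→B→D→City: bottleneck 4, flow now 10.
Augment Plant→B→E→City: bottleneck 1, flow now 11.
Augment Plant→C→D→City: bottleneck 3, flow now 14.
No augmenting path remains; maximum flow = 14.
By max-flow min-cut, the minimum cut capacity equals the max flow.
In the residual graph, reachable from Plant: {Plant, A}.
Min-cut edges: Plant→B (5), Plant→C (3), A→E (6); capacity 5 + 3 + 6 = 14.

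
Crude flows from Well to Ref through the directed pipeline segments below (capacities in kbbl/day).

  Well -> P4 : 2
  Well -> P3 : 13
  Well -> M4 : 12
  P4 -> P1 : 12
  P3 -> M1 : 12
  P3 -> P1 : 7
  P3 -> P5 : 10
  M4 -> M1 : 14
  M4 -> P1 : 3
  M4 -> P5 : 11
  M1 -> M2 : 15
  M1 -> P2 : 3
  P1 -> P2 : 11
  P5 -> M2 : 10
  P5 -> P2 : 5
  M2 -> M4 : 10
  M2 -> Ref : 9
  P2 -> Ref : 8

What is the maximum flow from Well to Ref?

Augment Well→P4→P1→P2→Ref: bottleneck 2, flow now 2.
Augment Well→P3→M1→M2→Ref: bottleneck 9, flow now 11.
Augment Well→P3→M1→P2→Ref: bottleneck 3, flow now 14.
Augment Well→P3→P1→P2→Ref: bottleneck 1, flow now 15.
Augment Well→M4→P1→P2→Ref: bottleneck 2, flow now 17.
No augmenting path remains; maximum flow = 17.
In the residual graph, reachable from Well: {Well, P4, P3, M4, M1, P1, P5, M2, P2}.
Min-cut edges: M2→Ref (9), P2→Ref (8); capacity 9 + 8 = 17.
This cut is saturated, so no flow can exceed 17.

17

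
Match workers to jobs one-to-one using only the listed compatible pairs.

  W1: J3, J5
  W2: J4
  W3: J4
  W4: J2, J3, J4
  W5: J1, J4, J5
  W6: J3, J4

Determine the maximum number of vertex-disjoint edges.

Unit-capacity flow: source→left, listed edges, right→sink; max matching = max flow.
Augmenting path W1→J3 (+1); matched 1.
Augmenting path W2→J4 (+1); matched 2.
Augmenting path W4→J2 (+1); matched 3.
Augmenting path W5→J1 (+1); matched 4.
Augmenting path W6→J3→W1→J5 (+1); matched 5.
No augmenting path remains; maximum matching = 5.
König certificate: {W1, W4, W5, W6, J4} is a vertex cover of size 5 (every listed pair touches it), so no matching can be larger.

5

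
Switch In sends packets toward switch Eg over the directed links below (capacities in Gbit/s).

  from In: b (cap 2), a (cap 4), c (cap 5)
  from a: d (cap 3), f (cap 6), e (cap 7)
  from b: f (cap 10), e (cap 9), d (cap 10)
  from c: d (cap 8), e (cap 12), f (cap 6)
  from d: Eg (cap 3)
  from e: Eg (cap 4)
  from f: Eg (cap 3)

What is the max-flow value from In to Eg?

10

Augment In→a→d→Eg: bottleneck 3, flow now 3.
Augment In→a→e→Eg: bottleneck 1, flow now 4.
Augment In→b→e→Eg: bottleneck 2, flow now 6.
Augment In→c→e→Eg: bottleneck 1, flow now 7.
Augment In→c→f→Eg: bottleneck 3, flow now 10.
No augmenting path remains; maximum flow = 10.
In the residual graph, reachable from In: {In, a, b, c, d, e, f}.
Min-cut edges: d→Eg (3), e→Eg (4), f→Eg (3); capacity 3 + 4 + 3 = 10.
This cut is saturated, so no flow can exceed 10.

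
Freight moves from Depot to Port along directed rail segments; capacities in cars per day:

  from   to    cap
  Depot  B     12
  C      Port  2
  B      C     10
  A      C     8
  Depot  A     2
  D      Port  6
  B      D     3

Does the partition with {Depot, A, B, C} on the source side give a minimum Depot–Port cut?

Given cut capacity: 3 + 2 = 5.
Augment Depot→A→C→Port: bottleneck 2, flow now 2.
Augment Depot→B→D→Port: bottleneck 3, flow now 5.
No augmenting path remains; maximum flow = 5.
Cut capacity 5 equals the max flow, so it is a minimum cut.

Yes — it is a minimum cut (capacity 5).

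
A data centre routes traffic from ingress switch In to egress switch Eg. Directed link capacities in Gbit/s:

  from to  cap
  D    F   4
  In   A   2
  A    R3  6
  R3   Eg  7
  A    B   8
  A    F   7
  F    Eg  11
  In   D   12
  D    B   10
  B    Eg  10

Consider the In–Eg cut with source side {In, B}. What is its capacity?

Edges leaving {In, B}: In→A (2), In→D (12), B→Eg (10).
Cut capacity = 2 + 12 + 10 = 24.

24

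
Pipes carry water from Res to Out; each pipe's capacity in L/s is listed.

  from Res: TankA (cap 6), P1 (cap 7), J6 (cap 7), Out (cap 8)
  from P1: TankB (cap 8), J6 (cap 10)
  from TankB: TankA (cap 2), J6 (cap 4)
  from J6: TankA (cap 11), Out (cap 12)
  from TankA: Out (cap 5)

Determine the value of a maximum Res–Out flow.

25

Augment Res→Out: bottleneck 8, flow now 8.
Augment Res→J6→Out: bottleneck 7, flow now 15.
Augment Res→TankA→Out: bottleneck 5, flow now 20.
Augment Res→P1→J6→Out: bottleneck 5, flow now 25.
No augmenting path remains; maximum flow = 25.
In the residual graph, reachable from Res: {Res, P1, TankB, J6, TankA}.
Min-cut edges: Res→Out (8), J6→Out (12), TankA→Out (5); capacity 8 + 12 + 5 = 25.
This cut is saturated, so no flow can exceed 25.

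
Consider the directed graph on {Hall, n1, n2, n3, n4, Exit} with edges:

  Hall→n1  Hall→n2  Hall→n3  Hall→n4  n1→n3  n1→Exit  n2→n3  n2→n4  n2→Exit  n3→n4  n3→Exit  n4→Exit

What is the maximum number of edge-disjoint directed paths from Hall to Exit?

4

Assign every edge capacity 1; by Menger, the answer equals the max flow.
Path Hall→n1→Exit (+1); total 1.
Path Hall→n2→Exit (+1); total 2.
Path Hall→n3→Exit (+1); total 3.
Path Hall→n4→Exit (+1); total 4.
No residual Hall→Exit path; max flow = 4.
Certifying cut of size 4: {Hall→n1, Hall→n2, Hall→n3, Hall→n4}.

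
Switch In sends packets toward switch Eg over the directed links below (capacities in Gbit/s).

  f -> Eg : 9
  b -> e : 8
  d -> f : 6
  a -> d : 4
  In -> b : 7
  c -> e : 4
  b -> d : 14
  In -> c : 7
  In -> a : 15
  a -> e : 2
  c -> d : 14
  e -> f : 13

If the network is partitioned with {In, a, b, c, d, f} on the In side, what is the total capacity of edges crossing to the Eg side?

Edges leaving {In, a, b, c, d, f}: a→e (2), b→e (8), c→e (4), f→Eg (9).
Cut capacity = 2 + 8 + 4 + 9 = 23.

23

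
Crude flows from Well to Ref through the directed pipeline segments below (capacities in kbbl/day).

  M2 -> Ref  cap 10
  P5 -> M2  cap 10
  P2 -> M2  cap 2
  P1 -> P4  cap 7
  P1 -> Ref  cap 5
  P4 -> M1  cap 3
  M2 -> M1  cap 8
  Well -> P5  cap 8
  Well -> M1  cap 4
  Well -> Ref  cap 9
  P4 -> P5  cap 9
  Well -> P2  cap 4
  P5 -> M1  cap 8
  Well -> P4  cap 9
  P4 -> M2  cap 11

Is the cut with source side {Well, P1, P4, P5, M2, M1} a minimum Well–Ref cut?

No — its capacity is 28, but the minimum cut has capacity 19.

Given cut capacity: 4 + 9 + 5 + 10 = 28.
Augment Well→Ref: bottleneck 9, flow now 9.
Augment Well→P2→M2→Ref: bottleneck 2, flow now 11.
Augment Well→P4→M2→Ref: bottleneck 8, flow now 19.
No augmenting path remains; maximum flow = 19.
In the residual graph, reachable from Well: {Well, P2, P4, P5, M2, M1}.
Min-cut edges: Well→Ref (9), M2→Ref (10); capacity 9 + 10 = 19.
Cut capacity 28 exceeds the max flow 19, so it is not minimum.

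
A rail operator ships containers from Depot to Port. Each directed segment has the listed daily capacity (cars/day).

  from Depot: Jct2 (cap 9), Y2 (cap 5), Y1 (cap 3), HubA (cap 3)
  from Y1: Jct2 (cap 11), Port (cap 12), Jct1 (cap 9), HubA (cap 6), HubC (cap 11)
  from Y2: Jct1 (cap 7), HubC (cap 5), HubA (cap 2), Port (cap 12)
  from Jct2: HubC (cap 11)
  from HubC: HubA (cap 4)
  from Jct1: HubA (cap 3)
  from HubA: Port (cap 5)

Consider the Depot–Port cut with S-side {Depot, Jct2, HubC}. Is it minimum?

Given cut capacity: 3 + 5 + 3 + 4 = 15.
Augment Depot→Y1→Port: bottleneck 3, flow now 3.
Augment Depot→Y2→Port: bottleneck 5, flow now 8.
Augment Depot→HubA→Port: bottleneck 3, flow now 11.
Augment Depot→Jct2→HubC→HubA→Port: bottleneck 2, flow now 13.
No augmenting path remains; maximum flow = 13.
In the residual graph, reachable from Depot: {Depot, Jct2, HubC, HubA}.
Min-cut edges: Depot→Y1 (3), Depot→Y2 (5), HubA→Port (5); capacity 3 + 5 + 5 = 13.
Cut capacity 15 exceeds the max flow 13, so it is not minimum.

No — its capacity is 15, but the minimum cut has capacity 13.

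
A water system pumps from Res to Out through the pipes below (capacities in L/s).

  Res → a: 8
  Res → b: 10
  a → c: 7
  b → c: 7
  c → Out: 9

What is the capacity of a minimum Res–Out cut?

Augment Res→a→c→Out: bottleneck 7, flow now 7.
Augment Res→b→c→Out: bottleneck 2, flow now 9.
No augmenting path remains; maximum flow = 9.
By max-flow min-cut, the minimum cut capacity equals the max flow.
In the residual graph, reachable from Res: {Res, a, b, c}.
Min-cut edges: c→Out (9); capacity 9 = 9.

9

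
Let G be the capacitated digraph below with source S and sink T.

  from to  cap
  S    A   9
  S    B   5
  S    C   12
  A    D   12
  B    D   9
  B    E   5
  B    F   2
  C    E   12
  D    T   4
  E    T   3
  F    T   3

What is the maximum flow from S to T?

9

Augment S→A→D→T: bottleneck 4, flow now 4.
Augment S→B→E→T: bottleneck 3, flow now 7.
Augment S→B→F→T: bottleneck 2, flow now 9.
No augmenting path remains; maximum flow = 9.
In the residual graph, reachable from S: {S, A, B, C, D, E}.
Min-cut edges: B→F (2), D→T (4), E→T (3); capacity 2 + 4 + 3 = 9.
This cut is saturated, so no flow can exceed 9.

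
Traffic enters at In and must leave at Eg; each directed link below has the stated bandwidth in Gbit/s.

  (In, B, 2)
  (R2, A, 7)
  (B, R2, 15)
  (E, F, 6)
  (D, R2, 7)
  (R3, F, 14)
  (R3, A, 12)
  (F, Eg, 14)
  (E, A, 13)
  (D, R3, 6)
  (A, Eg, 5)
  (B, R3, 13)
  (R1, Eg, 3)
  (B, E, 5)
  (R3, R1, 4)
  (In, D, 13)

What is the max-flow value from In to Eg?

Augment In→D→R3→A→Eg: bottleneck 5, flow now 5.
Augment In→D→R3→F→Eg: bottleneck 1, flow now 6.
Augment In→B→E→F→Eg: bottleneck 2, flow now 8.
Augment In→D→R2→A→R3→F→Eg: bottleneck 5, flow now 13. (uses reverse residual edge)
No augmenting path remains; maximum flow = 13.
In the residual graph, reachable from In: {In, D, R2, A}.
Min-cut edges: In→B (2), D→R3 (6), A→Eg (5); capacity 2 + 6 + 5 = 13.
This cut is saturated, so no flow can exceed 13.

13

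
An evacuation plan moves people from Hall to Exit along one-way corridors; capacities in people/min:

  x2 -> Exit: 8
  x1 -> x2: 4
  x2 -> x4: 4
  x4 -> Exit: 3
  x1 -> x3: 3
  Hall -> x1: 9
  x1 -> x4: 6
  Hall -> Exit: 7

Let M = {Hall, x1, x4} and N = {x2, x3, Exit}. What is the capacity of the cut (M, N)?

Edges leaving {Hall, x1, x4}: Hall→Exit (7), x1→x2 (4), x1→x3 (3), x4→Exit (3).
Cut capacity = 7 + 4 + 3 + 3 = 17.

17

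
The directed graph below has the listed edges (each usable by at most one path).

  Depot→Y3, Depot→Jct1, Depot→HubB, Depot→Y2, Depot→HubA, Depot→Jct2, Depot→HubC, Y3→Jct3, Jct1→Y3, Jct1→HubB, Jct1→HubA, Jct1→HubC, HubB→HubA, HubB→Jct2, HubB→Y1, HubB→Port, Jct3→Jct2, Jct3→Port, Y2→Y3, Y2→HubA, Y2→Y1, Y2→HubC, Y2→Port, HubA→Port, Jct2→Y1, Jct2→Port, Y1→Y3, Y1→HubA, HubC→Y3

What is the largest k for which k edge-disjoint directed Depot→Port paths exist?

Assign every edge capacity 1; by Menger, the answer equals the max flow.
Path Depot→HubB→Port (+1); total 1.
Path Depot→Y2→Port (+1); total 2.
Path Depot→HubA→Port (+1); total 3.
Path Depot→Jct2→Port (+1); total 4.
Path Depot→Y3→Jct3→Port (+1); total 5.
No residual Depot→Port path; max flow = 5.
Certifying cut of size 5: {Depot→Y2, HubA→Port, HubB→Port, Jct2→Port, Y3→Jct3}.

5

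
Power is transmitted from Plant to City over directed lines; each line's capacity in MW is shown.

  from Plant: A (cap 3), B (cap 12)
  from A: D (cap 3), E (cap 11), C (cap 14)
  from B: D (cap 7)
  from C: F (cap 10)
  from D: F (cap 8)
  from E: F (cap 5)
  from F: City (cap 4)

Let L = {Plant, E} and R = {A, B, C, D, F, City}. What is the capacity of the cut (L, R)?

20

Edges leaving {Plant, E}: Plant→A (3), Plant→B (12), E→F (5).
Cut capacity = 3 + 12 + 5 = 20.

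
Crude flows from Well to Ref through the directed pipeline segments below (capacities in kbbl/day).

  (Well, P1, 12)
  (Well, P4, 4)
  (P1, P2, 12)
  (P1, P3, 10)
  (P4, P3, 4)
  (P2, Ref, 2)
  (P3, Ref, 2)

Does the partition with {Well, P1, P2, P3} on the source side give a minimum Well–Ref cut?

No — its capacity is 8, but the minimum cut has capacity 4.

Given cut capacity: 4 + 2 + 2 = 8.
Augment Well→P1→P2→Ref: bottleneck 2, flow now 2.
Augment Well→P1→P3→Ref: bottleneck 2, flow now 4.
No augmenting path remains; maximum flow = 4.
In the residual graph, reachable from Well: {Well, P1, P4, P2, P3}.
Min-cut edges: P2→Ref (2), P3→Ref (2); capacity 2 + 2 = 4.
Cut capacity 8 exceeds the max flow 4, so it is not minimum.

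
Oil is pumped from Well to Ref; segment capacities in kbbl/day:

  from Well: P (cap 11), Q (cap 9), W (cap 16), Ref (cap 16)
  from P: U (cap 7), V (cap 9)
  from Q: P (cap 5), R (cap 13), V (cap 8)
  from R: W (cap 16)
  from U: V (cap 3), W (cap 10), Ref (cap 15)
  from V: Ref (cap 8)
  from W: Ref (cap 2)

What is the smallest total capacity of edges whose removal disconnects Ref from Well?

Augment Well→Ref: bottleneck 16, flow now 16.
Augment Well→W→Ref: bottleneck 2, flow now 18.
Augment Well→P→U→Ref: bottleneck 7, flow now 25.
Augment Well→P→V→Ref: bottleneck 4, flow now 29.
Augment Well→Q→V→Ref: bottleneck 4, flow now 33.
No augmenting path remains; maximum flow = 33.
By max-flow min-cut, the minimum cut capacity equals the max flow.
In the residual graph, reachable from Well: {Well, P, Q, R, V, W}.
Min-cut edges: Well→Ref (16), P→U (7), V→Ref (8), W→Ref (2); capacity 16 + 7 + 8 + 2 = 33.

33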